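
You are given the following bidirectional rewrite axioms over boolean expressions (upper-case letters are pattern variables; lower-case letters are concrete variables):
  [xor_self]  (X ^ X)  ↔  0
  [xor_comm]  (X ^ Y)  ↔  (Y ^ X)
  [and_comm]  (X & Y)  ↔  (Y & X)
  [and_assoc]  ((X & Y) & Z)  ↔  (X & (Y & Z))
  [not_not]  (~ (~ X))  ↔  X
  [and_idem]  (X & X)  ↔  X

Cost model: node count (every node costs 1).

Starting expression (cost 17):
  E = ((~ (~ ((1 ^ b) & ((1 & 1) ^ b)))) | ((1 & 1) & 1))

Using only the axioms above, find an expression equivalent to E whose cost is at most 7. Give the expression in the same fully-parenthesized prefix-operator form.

step 1: not_not (→) rewrites (~ (~ ((1 ^ b) & ((1 & 1) ^ b)))) into ((1 ^ b) & ((1 & 1) ^ b)), now (((1 ^ b) & ((1 & 1) ^ b)) | ((1 & 1) & 1))
step 2: and_idem (→) rewrites (1 & 1) into 1, now (((1 ^ b) & ((1 & 1) ^ b)) | (1 & 1))
step 3: and_idem (→) rewrites (1 & 1) into 1, now (((1 ^ b) & (1 ^ b)) | (1 & 1))
step 4: and_idem (→) rewrites ((1 ^ b) & (1 ^ b)) into (1 ^ b), reaching cost 7 (bound 7)

((1 ^ b) | (1 & 1))   [cost 7]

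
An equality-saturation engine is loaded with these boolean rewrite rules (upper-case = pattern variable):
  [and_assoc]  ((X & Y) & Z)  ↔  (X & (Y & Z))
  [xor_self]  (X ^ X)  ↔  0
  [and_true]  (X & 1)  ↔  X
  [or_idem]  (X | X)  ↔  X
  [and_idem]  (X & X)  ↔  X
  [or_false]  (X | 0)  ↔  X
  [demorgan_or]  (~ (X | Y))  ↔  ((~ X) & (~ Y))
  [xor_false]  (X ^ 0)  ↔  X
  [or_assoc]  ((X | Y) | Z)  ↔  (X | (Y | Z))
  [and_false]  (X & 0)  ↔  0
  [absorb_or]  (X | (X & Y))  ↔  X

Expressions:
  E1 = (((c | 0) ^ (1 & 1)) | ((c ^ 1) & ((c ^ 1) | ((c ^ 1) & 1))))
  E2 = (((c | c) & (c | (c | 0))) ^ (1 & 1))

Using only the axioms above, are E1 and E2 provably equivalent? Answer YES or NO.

YES

(1) ((c ^ 1) | ((c ^ 1) & 1))  =[absorb_or →]=  (c ^ 1)    ⊢ (((c | 0) ^ (1 & 1)) | ((c ^ 1) & (c ^ 1)))
(2) ((c ^ 1) & (c ^ 1))  =[and_idem →]=  (c ^ 1)    ⊢ (((c | 0) ^ (1 & 1)) | (c ^ 1))
(3) (1 & 1)  =[and_true →]=  1    ⊢ (((c | 0) ^ 1) | (c ^ 1))
(4) (c | 0)  =[or_false →]=  c    ⊢ ((c ^ 1) | (c ^ 1))
(5) ((c ^ 1) | (c ^ 1))  =[or_idem →]=  (c ^ 1)
(6) 1  =[and_true ←]=  (1 & 1)    ⊢ (c ^ (1 & 1))
(7) c  =[or_idem ←]=  (c | c)    ⊢ ((c | c) ^ (1 & 1))
(8) (c | c)  =[and_idem ←]=  ((c | c) & (c | c))    ⊢ (((c | c) & (c | c)) ^ (1 & 1))
(9) c  =[or_false ←]=  (c | 0)    ⊢ E2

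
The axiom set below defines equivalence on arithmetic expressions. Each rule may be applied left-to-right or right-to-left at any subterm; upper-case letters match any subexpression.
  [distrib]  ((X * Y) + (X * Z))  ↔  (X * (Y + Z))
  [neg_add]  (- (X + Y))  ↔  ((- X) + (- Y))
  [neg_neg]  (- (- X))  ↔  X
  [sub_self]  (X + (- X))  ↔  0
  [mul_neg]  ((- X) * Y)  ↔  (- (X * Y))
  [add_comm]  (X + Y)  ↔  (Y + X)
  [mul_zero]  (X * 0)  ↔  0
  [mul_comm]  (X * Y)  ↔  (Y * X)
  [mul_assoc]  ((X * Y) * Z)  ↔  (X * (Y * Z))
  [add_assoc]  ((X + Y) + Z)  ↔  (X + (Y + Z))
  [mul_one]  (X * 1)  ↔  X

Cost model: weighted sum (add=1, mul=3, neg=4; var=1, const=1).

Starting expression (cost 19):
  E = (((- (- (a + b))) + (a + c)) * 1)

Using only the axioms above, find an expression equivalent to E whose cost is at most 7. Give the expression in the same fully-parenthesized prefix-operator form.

((a + b) + (c + a))   [cost 7]

1. [mul_one →] (((- (- (a + b))) + (a + c)) * 1)  →  ((- (- (a + b))) + (a + c))
2. [add_comm →] (a + c)  →  (c + a);  E = ((- (- (a + b))) + (c + a))
3. [neg_neg →] (- (- (a + b)))  →  (a + b);  cost 7 ≤ 7, done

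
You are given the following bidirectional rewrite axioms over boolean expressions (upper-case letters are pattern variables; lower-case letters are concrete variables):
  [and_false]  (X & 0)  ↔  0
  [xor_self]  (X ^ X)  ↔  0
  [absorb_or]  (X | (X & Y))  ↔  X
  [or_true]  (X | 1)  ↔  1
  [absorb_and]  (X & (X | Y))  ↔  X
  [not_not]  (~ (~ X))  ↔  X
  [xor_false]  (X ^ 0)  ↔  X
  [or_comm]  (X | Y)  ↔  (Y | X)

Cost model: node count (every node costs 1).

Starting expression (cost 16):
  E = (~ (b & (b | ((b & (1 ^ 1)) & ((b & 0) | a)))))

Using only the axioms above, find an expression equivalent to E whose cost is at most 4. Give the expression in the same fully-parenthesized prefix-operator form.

(~ (b & b))   [cost 4]

step 1: xor_self (→) rewrites (1 ^ 1) into 0, now (~ (b & (b | ((b & 0) & ((b & 0) | a)))))
step 2: absorb_and (→) rewrites ((b & 0) & ((b & 0) | a)) into (b & 0), now (~ (b & (b | (b & 0))))
step 3: absorb_or (→) rewrites (b | (b & 0)) into b, reaching cost 4 (bound 4)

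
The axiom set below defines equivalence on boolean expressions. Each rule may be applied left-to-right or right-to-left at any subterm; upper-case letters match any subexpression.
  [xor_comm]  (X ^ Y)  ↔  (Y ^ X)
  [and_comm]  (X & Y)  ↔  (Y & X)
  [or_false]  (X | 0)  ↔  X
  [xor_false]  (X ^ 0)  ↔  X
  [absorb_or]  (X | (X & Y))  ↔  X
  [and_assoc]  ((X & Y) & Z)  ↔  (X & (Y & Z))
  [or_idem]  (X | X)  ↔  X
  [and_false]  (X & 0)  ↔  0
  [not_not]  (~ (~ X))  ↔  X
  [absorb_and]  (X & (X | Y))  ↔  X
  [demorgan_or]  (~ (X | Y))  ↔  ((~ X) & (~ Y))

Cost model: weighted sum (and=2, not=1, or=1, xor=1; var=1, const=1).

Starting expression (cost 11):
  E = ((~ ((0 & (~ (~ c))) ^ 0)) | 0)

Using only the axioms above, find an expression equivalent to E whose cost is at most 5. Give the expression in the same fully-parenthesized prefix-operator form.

(~ (0 & c))   [cost 5]

(1) ((~ ((0 & (~ (~ c))) ^ 0)) | 0)  =[or_false →]=  (~ ((0 & (~ (~ c))) ^ 0))
(2) ((0 & (~ (~ c))) ^ 0)  =[xor_false →]=  (0 & (~ (~ c)))    ⊢ (~ (0 & (~ (~ c))))
(3) (~ (~ c))  =[not_not →]=  c    ⊢ cost 5, within 5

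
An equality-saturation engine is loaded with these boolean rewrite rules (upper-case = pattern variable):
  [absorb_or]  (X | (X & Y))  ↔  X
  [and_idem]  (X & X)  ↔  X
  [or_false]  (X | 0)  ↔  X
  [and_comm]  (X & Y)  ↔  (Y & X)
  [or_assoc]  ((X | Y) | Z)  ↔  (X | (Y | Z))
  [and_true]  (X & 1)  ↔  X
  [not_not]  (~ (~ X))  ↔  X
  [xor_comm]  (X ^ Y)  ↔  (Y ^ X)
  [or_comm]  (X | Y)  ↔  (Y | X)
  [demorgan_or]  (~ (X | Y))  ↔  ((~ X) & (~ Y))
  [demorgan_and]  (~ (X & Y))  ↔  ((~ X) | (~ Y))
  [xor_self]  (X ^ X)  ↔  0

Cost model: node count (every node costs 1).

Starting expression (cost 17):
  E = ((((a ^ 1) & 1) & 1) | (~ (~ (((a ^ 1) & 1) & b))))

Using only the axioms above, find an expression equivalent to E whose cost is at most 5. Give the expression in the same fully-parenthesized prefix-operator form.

step 1: and_true (→) rewrites (((a ^ 1) & 1) & 1) into ((a ^ 1) & 1), now (((a ^ 1) & 1) | (~ (~ (((a ^ 1) & 1) & b))))
step 2: not_not (→) rewrites (~ (~ (((a ^ 1) & 1) & b))) into (((a ^ 1) & 1) & b), now (((a ^ 1) & 1) | (((a ^ 1) & 1) & b))
step 3: absorb_or (→) rewrites (((a ^ 1) & 1) | (((a ^ 1) & 1) & b)) into ((a ^ 1) & 1), reaching cost 5 (bound 5)

((a ^ 1) & 1)   [cost 5]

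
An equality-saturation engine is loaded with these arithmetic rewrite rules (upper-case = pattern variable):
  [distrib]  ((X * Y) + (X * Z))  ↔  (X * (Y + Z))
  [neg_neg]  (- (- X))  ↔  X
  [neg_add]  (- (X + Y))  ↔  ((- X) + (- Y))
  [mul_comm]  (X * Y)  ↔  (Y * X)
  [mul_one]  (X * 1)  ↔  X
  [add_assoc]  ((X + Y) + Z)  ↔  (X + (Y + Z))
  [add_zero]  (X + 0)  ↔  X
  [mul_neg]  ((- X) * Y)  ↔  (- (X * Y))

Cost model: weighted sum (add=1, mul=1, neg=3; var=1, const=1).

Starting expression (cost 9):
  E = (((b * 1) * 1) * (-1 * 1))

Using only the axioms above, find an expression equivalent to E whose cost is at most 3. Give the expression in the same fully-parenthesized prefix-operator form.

1. [mul_one →] (b * 1)  →  b;  E = ((b * 1) * (-1 * 1))
2. [mul_one →] (-1 * 1)  →  -1;  E = ((b * 1) * -1)
3. [mul_one →] (b * 1)  →  b;  cost 3 ≤ 3, done

(b * -1)   [cost 3]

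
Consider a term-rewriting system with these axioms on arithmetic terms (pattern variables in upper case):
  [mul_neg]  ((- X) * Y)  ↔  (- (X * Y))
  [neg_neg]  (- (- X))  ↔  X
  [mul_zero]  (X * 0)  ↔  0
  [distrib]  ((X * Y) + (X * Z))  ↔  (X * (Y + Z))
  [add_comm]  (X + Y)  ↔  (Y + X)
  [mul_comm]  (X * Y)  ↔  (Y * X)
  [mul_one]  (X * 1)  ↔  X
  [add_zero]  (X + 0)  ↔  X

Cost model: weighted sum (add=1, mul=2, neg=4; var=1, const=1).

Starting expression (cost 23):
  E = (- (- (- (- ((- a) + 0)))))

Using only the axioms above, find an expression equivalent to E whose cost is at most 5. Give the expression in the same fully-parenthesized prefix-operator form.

(- a)   [cost 5]

1. [add_zero →] ((- a) + 0)  →  (- a);  E = (- (- (- (- (- a)))))
2. [neg_neg →] (- (- a))  →  a;  E = (- (- (- a)))
3. [neg_neg →] (- (- (- a)))  →  (- a);  cost 5 ≤ 5, done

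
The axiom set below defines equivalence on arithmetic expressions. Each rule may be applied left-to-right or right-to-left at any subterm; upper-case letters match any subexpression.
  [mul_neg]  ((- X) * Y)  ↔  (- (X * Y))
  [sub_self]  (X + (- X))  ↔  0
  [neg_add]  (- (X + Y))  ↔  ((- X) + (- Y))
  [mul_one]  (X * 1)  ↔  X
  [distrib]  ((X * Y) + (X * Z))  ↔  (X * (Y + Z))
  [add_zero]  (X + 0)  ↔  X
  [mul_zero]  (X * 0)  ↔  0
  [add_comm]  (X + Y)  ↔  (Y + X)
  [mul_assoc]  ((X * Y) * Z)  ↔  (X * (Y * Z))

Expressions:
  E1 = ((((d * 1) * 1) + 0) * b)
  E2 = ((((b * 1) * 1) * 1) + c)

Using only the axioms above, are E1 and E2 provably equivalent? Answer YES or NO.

Every axiom is a valid identity, so a rewrite proof would force E1 and E2 to agree under every assignment.
At b=0, c=1, d=0: E1 = 0 but E2 = 1; they differ, so no derivation exists.

NO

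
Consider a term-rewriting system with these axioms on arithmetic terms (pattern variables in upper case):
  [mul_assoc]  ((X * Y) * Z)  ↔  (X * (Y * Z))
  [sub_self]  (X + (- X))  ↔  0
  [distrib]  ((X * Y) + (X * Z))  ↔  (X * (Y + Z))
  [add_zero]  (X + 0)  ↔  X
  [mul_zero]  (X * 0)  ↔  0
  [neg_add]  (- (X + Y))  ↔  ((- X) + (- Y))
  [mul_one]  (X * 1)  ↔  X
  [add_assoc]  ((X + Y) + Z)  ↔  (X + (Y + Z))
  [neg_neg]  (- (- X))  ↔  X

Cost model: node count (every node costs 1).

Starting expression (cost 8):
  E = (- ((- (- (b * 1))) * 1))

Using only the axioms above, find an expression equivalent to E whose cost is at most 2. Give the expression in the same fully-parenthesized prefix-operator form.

(1) ((- (- (b * 1))) * 1)  =[mul_one →]=  (- (- (b * 1)))    ⊢ (- (- (- (b * 1))))
(2) (b * 1)  =[mul_one →]=  b    ⊢ (- (- (- b)))
(3) (- (- b))  =[neg_neg →]=  b    ⊢ cost 2, within 2

(- b)   [cost 2]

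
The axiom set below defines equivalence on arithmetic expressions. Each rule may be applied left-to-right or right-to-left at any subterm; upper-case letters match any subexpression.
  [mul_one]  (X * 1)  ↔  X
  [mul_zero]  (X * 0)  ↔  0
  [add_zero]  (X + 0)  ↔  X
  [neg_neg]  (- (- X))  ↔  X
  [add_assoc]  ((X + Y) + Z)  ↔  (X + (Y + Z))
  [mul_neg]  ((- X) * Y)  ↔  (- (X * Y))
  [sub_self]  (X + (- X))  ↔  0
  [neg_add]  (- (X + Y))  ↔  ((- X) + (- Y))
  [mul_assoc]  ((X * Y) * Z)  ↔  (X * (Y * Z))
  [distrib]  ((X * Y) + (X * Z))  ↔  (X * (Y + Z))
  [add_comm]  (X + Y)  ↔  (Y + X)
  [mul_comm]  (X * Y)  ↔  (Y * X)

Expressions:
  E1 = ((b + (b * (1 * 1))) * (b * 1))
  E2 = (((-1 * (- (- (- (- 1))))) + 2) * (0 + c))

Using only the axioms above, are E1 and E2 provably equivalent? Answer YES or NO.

NO

All listed rules preserve value, hence provable equivalence implies equal values everywhere; look for a separating assignment.
b=0, c=1 gives E1 ↦ 0, E2 ↦ 1; values differ ⇒ not provably equivalent.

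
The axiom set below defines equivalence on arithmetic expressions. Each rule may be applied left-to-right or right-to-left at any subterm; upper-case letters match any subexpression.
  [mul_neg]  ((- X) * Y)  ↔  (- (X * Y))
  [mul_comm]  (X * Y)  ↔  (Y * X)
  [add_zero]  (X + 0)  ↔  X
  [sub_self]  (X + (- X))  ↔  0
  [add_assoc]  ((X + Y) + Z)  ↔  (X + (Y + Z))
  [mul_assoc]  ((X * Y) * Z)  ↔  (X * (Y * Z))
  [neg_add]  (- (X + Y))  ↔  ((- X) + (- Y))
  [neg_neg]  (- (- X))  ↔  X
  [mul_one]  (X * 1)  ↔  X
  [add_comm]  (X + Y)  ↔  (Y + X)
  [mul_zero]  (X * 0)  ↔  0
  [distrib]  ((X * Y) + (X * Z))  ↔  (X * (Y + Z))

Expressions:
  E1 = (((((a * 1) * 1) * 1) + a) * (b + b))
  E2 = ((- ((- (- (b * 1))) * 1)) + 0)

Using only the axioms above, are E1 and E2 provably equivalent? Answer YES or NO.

NO

The axioms are sound identities: if E1 ↔* E2 then E1 and E2 evaluate identically under any assignment.
Under a=0, b=1: E1 evaluates to 0, E2 to -1. Distinct ⇒ no rewrite sequence connects them.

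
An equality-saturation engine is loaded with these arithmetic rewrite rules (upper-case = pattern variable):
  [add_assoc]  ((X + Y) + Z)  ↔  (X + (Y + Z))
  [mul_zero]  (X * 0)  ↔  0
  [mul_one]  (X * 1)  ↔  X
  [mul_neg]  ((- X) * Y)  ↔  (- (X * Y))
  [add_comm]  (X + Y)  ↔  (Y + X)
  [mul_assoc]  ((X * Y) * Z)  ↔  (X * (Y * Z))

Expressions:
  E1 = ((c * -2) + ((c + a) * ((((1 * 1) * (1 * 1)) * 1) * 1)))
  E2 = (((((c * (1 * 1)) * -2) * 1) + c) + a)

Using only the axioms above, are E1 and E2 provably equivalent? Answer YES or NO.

(1) (((1 * 1) * (1 * 1)) * 1)  =[mul_one →]=  ((1 * 1) * (1 * 1))    ⊢ ((c * -2) + ((c + a) * (((1 * 1) * (1 * 1)) * 1)))
(2) (1 * 1)  =[mul_one →]=  1    ⊢ ((c * -2) + ((c + a) * ((1 * (1 * 1)) * 1)))
(3) (1 * 1)  =[mul_one →]=  1    ⊢ ((c * -2) + ((c + a) * ((1 * 1) * 1)))
(4) ((1 * 1) * 1)  =[mul_one →]=  (1 * 1)    ⊢ ((c * -2) + ((c + a) * (1 * 1)))
(5) (1 * 1)  =[mul_one →]=  1    ⊢ ((c * -2) + ((c + a) * 1))
(6) ((c + a) * 1)  =[mul_one →]=  (c + a)    ⊢ ((c * -2) + (c + a))
(7) ((c * -2) + (c + a))  =[add_assoc ←]=  (((c * -2) + c) + a)
(8) c  =[mul_one ←]=  (c * 1)    ⊢ ((((c * 1) * -2) + c) + a)
(9) 1  =[mul_one ←]=  (1 * 1)    ⊢ ((((c * (1 * 1)) * -2) + c) + a)
(10) ((c * (1 * 1)) * -2)  =[mul_one ←]=  (((c * (1 * 1)) * -2) * 1)    ⊢ E2

YES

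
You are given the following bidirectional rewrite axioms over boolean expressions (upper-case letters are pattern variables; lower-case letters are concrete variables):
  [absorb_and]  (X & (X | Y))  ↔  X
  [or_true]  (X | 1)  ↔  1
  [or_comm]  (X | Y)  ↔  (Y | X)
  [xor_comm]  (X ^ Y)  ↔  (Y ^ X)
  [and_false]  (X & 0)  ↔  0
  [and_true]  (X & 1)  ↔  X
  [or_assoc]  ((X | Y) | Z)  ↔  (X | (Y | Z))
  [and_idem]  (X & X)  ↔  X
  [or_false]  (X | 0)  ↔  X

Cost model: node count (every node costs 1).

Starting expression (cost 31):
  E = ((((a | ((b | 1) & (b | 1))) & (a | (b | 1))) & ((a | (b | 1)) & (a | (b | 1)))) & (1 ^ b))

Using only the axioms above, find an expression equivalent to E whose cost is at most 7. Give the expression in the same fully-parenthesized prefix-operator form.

1. [and_idem →] ((b | 1) & (b | 1))  →  (b | 1);  E = ((((a | (b | 1)) & (a | (b | 1))) & ((a | (b | 1)) & (a | (b | 1)))) & (1 ^ b))
2. [and_idem →] (((a | (b | 1)) & (a | (b | 1))) & ((a | (b | 1)) & (a | (b | 1))))  →  ((a | (b | 1)) & (a | (b | 1)));  E = (((a | (b | 1)) & (a | (b | 1))) & (1 ^ b))
3. [and_idem →] ((a | (b | 1)) & (a | (b | 1)))  →  (a | (b | 1));  E = ((a | (b | 1)) & (1 ^ b))
4. [or_true →] (b | 1)  →  1;  cost 7 ≤ 7, done

((a | 1) & (1 ^ b))   [cost 7]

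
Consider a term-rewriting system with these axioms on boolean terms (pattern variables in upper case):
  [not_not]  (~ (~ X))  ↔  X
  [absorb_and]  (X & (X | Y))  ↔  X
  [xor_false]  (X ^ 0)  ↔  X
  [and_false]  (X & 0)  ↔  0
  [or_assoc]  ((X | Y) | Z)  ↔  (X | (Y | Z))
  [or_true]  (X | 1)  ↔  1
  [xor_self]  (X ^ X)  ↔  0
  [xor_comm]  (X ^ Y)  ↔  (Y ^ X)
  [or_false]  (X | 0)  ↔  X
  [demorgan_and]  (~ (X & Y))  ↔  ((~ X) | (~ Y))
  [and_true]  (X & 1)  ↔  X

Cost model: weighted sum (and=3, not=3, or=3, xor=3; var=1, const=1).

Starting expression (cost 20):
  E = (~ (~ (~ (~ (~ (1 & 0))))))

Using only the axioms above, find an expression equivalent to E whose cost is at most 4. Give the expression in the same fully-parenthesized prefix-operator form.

(~ 0)   [cost 4]

(1) (~ (~ (~ (~ (~ (1 & 0))))))  =[not_not →]=  (~ (~ (~ (1 & 0))))
(2) (1 & 0)  =[and_false →]=  0    ⊢ (~ (~ (~ 0)))
(3) (~ (~ (~ 0)))  =[not_not →]=  (~ 0)    ⊢ cost 4, within 4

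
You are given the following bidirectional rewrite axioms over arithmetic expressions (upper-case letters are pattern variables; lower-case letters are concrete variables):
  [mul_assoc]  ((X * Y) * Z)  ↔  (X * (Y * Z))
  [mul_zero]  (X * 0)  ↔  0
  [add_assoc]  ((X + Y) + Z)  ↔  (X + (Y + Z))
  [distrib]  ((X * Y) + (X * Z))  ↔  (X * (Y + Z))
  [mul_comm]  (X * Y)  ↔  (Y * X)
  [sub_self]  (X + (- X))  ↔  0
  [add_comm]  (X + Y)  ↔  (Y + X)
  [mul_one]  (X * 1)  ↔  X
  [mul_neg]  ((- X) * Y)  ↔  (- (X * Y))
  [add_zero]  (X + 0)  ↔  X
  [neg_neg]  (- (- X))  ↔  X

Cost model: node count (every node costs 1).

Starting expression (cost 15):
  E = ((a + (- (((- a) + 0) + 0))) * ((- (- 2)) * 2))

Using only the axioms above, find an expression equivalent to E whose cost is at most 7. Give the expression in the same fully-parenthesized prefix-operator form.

step 1: add_zero (→) rewrites (((- a) + 0) + 0) into ((- a) + 0), now ((a + (- ((- a) + 0))) * ((- (- 2)) * 2))
step 2: neg_neg (→) rewrites (- (- 2)) into 2, now ((a + (- ((- a) + 0))) * (2 * 2))
step 3: add_zero (→) rewrites ((- a) + 0) into (- a), now ((a + (- (- a))) * (2 * 2))
step 4: neg_neg (→) rewrites (- (- a)) into a, reaching cost 7 (bound 7)

((a + a) * (2 * 2))   [cost 7]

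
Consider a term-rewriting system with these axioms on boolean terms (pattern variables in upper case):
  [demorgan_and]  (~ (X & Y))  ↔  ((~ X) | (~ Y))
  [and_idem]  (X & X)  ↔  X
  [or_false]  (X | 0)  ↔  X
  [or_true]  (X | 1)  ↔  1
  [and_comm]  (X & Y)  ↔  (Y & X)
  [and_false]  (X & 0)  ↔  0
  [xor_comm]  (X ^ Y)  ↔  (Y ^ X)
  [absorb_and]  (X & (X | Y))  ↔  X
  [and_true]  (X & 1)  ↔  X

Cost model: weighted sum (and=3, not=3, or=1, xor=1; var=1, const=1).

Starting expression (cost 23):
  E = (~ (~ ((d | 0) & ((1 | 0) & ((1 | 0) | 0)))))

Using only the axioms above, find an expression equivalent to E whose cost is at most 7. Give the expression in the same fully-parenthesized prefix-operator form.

step 1: absorb_and (→) rewrites ((1 | 0) & ((1 | 0) | 0)) into (1 | 0), now (~ (~ ((d | 0) & (1 | 0))))
step 2: or_false (→) rewrites (1 | 0) into 1, now (~ (~ ((d | 0) & 1)))
step 3: and_true (→) rewrites ((d | 0) & 1) into (d | 0), now (~ (~ (d | 0)))
step 4: or_false (→) rewrites (d | 0) into d, reaching cost 7 (bound 7)

(~ (~ d))   [cost 7]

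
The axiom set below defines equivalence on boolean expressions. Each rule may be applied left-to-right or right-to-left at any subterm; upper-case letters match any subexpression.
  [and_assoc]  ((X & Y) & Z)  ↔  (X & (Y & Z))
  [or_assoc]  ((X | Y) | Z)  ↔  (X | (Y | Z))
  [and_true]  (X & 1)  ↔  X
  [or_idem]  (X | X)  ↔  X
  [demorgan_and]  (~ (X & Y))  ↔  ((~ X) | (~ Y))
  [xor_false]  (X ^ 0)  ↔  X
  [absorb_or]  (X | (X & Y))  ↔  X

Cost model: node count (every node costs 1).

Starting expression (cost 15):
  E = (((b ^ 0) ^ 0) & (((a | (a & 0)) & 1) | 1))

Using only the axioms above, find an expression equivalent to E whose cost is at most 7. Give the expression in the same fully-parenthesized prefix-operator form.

((b ^ 0) & (a | 1))   [cost 7]

(1) (a | (a & 0))  =[absorb_or →]=  a    ⊢ (((b ^ 0) ^ 0) & ((a & 1) | 1))
(2) (a & 1)  =[and_true →]=  a    ⊢ (((b ^ 0) ^ 0) & (a | 1))
(3) ((b ^ 0) ^ 0)  =[xor_false →]=  (b ^ 0)    ⊢ cost 7, within 7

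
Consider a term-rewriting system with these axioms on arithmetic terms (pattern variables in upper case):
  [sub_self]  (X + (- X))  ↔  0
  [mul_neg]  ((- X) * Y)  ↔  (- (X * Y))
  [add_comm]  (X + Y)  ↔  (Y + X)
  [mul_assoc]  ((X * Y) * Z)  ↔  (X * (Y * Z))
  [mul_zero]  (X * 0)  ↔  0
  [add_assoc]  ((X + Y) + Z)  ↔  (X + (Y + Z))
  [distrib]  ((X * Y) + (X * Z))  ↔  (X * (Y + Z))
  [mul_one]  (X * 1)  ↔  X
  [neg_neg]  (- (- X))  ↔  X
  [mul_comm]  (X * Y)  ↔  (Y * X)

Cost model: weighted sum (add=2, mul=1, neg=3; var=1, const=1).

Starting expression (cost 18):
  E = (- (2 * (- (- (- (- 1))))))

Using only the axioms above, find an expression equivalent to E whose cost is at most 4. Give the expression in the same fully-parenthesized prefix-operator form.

(- 2)   [cost 4]

1. [neg_neg →] (- (- (- 1)))  →  (- 1);  E = (- (2 * (- (- 1))))
2. [neg_neg →] (- (- 1))  →  1;  E = (- (2 * 1))
3. [mul_one →] (2 * 1)  →  2;  cost 4 ≤ 4, done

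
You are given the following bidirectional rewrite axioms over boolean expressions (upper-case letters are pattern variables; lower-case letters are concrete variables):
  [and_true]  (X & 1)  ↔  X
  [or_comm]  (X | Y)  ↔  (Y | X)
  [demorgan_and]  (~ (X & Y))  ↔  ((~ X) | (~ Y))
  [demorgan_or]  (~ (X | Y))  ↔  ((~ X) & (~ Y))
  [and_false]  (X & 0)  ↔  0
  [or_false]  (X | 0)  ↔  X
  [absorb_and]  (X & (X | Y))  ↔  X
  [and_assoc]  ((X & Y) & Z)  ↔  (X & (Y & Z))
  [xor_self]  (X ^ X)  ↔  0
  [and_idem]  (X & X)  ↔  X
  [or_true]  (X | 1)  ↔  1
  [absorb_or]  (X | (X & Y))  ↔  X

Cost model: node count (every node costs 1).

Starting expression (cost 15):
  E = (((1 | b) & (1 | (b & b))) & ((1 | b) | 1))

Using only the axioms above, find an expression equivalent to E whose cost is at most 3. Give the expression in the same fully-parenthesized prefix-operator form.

(1) (b & b)  =[and_idem →]=  b    ⊢ (((1 | b) & (1 | b)) & ((1 | b) | 1))
(2) ((1 | b) & (1 | b))  =[and_idem →]=  (1 | b)    ⊢ ((1 | b) & ((1 | b) | 1))
(3) ((1 | b) & ((1 | b) | 1))  =[absorb_and →]=  (1 | b)    ⊢ cost 3, within 3

(1 | b)   [cost 3]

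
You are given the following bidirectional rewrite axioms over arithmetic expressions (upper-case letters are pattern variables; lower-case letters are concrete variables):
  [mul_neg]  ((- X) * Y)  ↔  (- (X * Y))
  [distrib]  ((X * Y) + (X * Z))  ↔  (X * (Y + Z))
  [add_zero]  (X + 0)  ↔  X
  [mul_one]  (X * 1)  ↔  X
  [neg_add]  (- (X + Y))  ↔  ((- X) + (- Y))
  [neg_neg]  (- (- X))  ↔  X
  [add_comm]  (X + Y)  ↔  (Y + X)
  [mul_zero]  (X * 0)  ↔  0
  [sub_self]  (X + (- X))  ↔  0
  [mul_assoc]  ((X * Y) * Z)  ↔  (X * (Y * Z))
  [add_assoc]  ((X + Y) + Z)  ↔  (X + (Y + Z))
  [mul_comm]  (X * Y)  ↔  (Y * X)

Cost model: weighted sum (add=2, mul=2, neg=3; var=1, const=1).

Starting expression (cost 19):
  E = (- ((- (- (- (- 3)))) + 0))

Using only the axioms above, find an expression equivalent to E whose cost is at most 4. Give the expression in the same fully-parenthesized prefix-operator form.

(1) (- (- 3))  =[neg_neg →]=  3    ⊢ (- ((- (- 3)) + 0))
(2) ((- (- 3)) + 0)  =[add_zero →]=  (- (- 3))    ⊢ (- (- (- 3)))
(3) (- (- 3))  =[neg_neg →]=  3    ⊢ cost 4, within 4

(- 3)   [cost 4]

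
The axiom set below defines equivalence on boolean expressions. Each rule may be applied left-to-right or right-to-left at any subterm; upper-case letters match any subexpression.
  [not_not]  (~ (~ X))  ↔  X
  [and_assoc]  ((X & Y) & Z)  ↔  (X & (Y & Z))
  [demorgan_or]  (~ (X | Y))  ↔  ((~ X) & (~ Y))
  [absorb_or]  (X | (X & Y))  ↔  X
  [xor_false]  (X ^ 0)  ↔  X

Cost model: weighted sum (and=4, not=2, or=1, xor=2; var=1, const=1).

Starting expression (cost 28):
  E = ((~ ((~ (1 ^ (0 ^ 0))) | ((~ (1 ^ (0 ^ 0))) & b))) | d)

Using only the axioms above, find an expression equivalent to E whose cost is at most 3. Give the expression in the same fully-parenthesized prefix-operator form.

(1 | d)   [cost 3]

1. [absorb_or →] ((~ (1 ^ (0 ^ 0))) | ((~ (1 ^ (0 ^ 0))) & b))  →  (~ (1 ^ (0 ^ 0)));  E = ((~ (~ (1 ^ (0 ^ 0)))) | d)
2. [xor_false →] (0 ^ 0)  →  0;  E = ((~ (~ (1 ^ 0))) | d)
3. [not_not →] (~ (~ (1 ^ 0)))  →  (1 ^ 0);  E = ((1 ^ 0) | d)
4. [xor_false →] (1 ^ 0)  →  1;  cost 3 ≤ 3, done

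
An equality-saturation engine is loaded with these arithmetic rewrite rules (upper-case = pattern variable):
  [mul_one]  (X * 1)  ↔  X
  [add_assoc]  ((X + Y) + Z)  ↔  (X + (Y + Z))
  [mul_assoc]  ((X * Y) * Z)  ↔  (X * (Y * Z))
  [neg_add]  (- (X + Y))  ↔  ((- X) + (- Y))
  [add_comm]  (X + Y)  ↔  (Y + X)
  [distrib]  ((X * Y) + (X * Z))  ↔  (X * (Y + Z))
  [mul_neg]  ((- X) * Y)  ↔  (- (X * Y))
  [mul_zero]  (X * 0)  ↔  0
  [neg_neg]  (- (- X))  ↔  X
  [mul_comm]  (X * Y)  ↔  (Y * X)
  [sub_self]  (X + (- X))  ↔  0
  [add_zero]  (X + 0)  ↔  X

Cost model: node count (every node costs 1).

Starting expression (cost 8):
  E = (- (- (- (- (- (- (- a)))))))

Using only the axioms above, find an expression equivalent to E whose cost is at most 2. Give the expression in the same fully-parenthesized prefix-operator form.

(1) (- (- (- (- (- (- (- a)))))))  =[neg_neg →]=  (- (- (- (- (- a)))))
(2) (- (- (- (- a))))  =[neg_neg →]=  (- (- a))    ⊢ (- (- (- a)))
(3) (- (- a))  =[neg_neg →]=  a    ⊢ cost 2, within 2

(- a)   [cost 2]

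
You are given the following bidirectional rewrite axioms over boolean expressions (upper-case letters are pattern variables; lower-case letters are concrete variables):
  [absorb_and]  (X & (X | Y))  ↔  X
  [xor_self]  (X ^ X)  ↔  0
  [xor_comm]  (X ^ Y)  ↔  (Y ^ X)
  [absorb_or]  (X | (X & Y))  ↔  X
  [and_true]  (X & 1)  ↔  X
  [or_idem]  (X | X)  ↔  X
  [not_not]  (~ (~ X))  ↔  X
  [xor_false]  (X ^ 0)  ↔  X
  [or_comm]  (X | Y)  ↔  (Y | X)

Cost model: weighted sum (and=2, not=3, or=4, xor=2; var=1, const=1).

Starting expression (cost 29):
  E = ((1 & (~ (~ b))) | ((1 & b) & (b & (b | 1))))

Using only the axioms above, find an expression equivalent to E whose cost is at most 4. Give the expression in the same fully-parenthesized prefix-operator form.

(1) (b & (b | 1))  =[absorb_and →]=  b    ⊢ ((1 & (~ (~ b))) | ((1 & b) & b))
(2) (~ (~ b))  =[not_not →]=  b    ⊢ ((1 & b) | ((1 & b) & b))
(3) ((1 & b) | ((1 & b) & b))  =[absorb_or →]=  (1 & b)    ⊢ cost 4, within 4

(1 & b)   [cost 4]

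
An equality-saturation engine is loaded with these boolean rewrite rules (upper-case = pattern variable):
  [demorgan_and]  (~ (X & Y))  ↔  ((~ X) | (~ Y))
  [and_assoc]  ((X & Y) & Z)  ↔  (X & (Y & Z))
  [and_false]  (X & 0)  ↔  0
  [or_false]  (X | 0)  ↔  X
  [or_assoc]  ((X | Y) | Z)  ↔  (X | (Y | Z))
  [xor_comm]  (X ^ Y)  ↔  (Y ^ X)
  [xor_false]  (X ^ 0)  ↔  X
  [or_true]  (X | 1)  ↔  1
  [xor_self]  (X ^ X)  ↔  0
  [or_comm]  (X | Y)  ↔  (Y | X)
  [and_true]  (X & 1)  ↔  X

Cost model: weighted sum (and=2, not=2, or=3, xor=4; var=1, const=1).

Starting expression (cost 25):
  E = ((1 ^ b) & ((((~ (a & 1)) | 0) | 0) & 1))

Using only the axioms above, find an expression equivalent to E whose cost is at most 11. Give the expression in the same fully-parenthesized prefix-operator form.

(1) ((~ (a & 1)) | 0)  =[or_false →]=  (~ (a & 1))    ⊢ ((1 ^ b) & (((~ (a & 1)) | 0) & 1))
(2) ((~ (a & 1)) | 0)  =[or_false →]=  (~ (a & 1))    ⊢ ((1 ^ b) & ((~ (a & 1)) & 1))
(3) (a & 1)  =[and_true →]=  a    ⊢ ((1 ^ b) & ((~ a) & 1))
(4) ((~ a) & 1)  =[and_true →]=  (~ a)    ⊢ cost 11, within 11

((1 ^ b) & (~ a))   [cost 11]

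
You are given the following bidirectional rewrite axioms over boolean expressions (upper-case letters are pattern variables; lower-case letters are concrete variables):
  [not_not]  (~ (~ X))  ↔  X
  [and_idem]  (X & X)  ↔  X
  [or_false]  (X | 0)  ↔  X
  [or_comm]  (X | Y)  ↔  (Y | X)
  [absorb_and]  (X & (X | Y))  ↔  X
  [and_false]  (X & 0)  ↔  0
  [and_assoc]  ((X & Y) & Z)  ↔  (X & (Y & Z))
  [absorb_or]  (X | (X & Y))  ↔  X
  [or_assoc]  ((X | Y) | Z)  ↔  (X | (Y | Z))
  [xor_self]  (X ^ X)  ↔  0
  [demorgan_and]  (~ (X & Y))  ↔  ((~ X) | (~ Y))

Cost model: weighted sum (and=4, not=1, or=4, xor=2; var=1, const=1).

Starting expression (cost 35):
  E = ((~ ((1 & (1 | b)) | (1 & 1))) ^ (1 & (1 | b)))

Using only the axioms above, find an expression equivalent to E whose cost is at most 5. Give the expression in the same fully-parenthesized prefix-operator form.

((~ 1) ^ 1)   [cost 5]

(1) (1 & (1 | b))  =[absorb_and →]=  1    ⊢ ((~ (1 | (1 & 1))) ^ (1 & (1 | b)))
(2) (1 & (1 | b))  =[absorb_and →]=  1    ⊢ ((~ (1 | (1 & 1))) ^ 1)
(3) (1 | (1 & 1))  =[absorb_or →]=  1    ⊢ cost 5, within 5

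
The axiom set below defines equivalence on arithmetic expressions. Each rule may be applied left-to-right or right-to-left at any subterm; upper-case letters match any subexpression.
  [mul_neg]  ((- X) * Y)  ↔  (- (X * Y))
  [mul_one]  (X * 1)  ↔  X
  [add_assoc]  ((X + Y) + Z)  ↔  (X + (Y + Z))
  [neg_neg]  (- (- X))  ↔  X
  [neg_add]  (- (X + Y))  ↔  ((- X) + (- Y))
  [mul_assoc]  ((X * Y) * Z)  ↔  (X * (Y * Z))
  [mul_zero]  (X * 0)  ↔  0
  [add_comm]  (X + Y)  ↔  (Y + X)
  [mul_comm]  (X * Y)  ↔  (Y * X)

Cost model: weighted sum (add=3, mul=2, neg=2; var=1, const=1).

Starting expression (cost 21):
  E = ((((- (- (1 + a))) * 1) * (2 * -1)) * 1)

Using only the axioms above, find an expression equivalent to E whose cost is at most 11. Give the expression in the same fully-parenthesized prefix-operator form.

(1) ((((- (- (1 + a))) * 1) * (2 * -1)) * 1)  =[mul_one →]=  (((- (- (1 + a))) * 1) * (2 * -1))
(2) ((- (- (1 + a))) * 1)  =[mul_one →]=  (- (- (1 + a)))    ⊢ ((- (- (1 + a))) * (2 * -1))
(3) (- (- (1 + a)))  =[neg_neg →]=  (1 + a)    ⊢ cost 11, within 11

((1 + a) * (2 * -1))   [cost 11]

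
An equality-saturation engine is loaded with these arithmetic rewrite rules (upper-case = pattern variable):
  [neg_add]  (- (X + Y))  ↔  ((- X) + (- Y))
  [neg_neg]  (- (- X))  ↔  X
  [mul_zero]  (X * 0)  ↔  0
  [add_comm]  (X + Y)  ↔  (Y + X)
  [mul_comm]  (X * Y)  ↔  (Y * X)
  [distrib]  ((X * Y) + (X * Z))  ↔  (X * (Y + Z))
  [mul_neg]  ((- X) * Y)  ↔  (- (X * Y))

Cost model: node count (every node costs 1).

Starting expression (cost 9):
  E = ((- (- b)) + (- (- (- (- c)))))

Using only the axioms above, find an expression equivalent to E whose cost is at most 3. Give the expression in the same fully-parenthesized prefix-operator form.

1. [neg_neg →] (- (- (- (- c))))  →  (- (- c));  E = ((- (- b)) + (- (- c)))
2. [neg_neg →] (- (- b))  →  b;  E = (b + (- (- c)))
3. [neg_neg →] (- (- c))  →  c;  cost 3 ≤ 3, done

(b + c)   [cost 3]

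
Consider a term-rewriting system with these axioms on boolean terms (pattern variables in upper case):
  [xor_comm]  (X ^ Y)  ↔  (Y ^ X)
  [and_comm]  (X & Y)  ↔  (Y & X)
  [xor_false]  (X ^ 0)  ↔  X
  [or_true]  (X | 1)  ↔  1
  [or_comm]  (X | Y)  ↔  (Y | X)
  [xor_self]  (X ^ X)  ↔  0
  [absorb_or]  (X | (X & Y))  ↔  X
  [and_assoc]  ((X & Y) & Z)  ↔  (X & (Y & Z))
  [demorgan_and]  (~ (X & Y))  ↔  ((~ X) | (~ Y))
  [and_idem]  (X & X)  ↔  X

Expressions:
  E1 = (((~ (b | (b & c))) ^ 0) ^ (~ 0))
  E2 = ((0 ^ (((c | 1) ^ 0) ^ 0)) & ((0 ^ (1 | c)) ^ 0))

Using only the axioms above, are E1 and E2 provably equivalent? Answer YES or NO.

Every axiom is a valid identity, so a rewrite proof would force E1 and E2 to agree under every assignment.
At b=0, c=0: E1 = 0 but E2 = 1; they differ, so no derivation exists.

NO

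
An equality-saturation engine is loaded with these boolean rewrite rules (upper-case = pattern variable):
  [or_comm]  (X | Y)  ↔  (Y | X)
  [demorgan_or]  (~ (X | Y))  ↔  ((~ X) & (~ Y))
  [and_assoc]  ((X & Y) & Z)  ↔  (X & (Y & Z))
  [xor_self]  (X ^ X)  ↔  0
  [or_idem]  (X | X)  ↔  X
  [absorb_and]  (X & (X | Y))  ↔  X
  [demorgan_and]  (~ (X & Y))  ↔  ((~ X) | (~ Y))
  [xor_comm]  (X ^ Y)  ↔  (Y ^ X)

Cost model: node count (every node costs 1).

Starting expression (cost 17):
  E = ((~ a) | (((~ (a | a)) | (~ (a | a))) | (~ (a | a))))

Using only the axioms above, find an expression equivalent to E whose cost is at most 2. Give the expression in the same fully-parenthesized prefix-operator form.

step 1: or_idem (→) rewrites ((~ (a | a)) | (~ (a | a))) into (~ (a | a)), now ((~ a) | ((~ (a | a)) | (~ (a | a))))
step 2: or_idem (→) rewrites ((~ (a | a)) | (~ (a | a))) into (~ (a | a)), now ((~ a) | (~ (a | a)))
step 3: or_idem (→) rewrites (a | a) into a, now ((~ a) | (~ a))
step 4: or_idem (→) rewrites ((~ a) | (~ a)) into (~ a), reaching cost 2 (bound 2)

(~ a)   [cost 2]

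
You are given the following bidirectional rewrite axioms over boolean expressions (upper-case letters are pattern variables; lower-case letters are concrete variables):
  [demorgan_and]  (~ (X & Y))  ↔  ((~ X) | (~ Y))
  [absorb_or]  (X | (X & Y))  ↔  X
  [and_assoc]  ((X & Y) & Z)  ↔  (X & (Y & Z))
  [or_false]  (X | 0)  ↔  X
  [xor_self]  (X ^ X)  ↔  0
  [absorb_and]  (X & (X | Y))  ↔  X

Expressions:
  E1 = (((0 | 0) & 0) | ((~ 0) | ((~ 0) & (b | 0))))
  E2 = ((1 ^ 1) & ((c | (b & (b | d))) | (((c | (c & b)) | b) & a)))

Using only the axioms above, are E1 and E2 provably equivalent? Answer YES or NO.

NO

All listed rules preserve value, hence provable equivalence implies equal values everywhere; look for a separating assignment.
a=0, b=0, c=0, d=0 gives E1 ↦ 1, E2 ↦ 0; values differ ⇒ not provably equivalent.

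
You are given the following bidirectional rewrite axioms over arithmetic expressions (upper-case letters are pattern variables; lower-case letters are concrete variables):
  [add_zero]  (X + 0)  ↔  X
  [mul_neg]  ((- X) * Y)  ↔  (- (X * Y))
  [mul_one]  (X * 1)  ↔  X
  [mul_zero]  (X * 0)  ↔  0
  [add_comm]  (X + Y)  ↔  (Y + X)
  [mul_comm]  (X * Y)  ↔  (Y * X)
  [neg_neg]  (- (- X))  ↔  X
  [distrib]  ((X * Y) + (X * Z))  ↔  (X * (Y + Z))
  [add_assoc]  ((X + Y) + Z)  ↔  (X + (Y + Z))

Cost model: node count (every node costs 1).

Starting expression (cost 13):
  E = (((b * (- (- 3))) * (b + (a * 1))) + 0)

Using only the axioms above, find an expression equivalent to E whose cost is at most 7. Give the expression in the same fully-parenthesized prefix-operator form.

step 1: neg_neg (→) rewrites (- (- 3)) into 3, now (((b * 3) * (b + (a * 1))) + 0)
step 2: mul_one (→) rewrites (a * 1) into a, now (((b * 3) * (b + a)) + 0)
step 3: add_zero (→) rewrites (((b * 3) * (b + a)) + 0) into ((b * 3) * (b + a)), reaching cost 7 (bound 7)

((b * 3) * (b + a))   [cost 7]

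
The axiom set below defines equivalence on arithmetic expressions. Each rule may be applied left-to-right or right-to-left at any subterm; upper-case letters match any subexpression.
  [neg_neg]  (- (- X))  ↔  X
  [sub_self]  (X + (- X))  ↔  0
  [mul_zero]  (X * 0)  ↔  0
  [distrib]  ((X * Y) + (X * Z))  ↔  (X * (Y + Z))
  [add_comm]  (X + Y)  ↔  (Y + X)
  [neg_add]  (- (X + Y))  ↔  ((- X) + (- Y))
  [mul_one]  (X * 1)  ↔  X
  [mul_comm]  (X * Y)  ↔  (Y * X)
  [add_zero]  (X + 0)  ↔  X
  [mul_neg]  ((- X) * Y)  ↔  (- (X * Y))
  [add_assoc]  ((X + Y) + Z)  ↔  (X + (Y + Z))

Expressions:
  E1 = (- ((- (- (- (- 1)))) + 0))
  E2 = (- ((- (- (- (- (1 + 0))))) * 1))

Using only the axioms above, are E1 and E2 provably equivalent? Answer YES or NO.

YES

(1) (- (- 1))  =[neg_neg →]=  1    ⊢ (- ((- (- 1)) + 0))
(2) ((- (- 1)) + 0)  =[add_zero →]=  (- (- 1))    ⊢ (- (- (- 1)))
(3) (- (- 1))  =[neg_neg →]=  1    ⊢ (- 1)
(4) 1  =[mul_one ←]=  (1 * 1)    ⊢ (- (1 * 1))
(5) 1  =[neg_neg ←]=  (- (- 1))    ⊢ (- ((- (- 1)) * 1))
(6) 1  =[add_zero ←]=  (1 + 0)    ⊢ (- ((- (- (1 + 0))) * 1))
(7) (- (- (1 + 0)))  =[neg_neg ←]=  (- (- (- (- (1 + 0)))))    ⊢ E2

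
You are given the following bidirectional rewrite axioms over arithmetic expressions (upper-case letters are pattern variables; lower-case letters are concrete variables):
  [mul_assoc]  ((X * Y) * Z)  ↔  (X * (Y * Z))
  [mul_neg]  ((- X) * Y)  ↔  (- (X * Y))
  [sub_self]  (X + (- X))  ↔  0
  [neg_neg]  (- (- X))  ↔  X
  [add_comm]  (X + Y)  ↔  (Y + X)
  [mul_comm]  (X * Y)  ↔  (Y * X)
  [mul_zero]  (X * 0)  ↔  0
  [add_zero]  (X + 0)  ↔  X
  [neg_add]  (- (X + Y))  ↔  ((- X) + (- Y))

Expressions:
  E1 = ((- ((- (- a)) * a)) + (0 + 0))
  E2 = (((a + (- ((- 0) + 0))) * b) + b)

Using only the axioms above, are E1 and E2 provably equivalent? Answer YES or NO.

The axioms are sound identities: if E1 ↔* E2 then E1 and E2 evaluate identically under any assignment.
Under a=0, b=1: E1 evaluates to 0, E2 to 1. Distinct ⇒ no rewrite sequence connects them.

NO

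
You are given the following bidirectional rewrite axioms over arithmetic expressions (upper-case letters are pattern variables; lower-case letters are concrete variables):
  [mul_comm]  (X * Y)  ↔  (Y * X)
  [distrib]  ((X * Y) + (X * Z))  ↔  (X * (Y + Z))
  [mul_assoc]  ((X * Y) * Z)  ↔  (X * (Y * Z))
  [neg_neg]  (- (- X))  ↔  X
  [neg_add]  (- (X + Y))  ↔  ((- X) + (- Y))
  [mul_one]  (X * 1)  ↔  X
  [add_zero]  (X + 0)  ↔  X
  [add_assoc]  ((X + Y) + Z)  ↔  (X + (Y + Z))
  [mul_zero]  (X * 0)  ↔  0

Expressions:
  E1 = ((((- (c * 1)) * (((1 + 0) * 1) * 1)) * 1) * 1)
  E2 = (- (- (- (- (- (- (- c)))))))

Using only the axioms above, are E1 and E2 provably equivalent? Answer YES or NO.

YES

(1) (((1 + 0) * 1) * 1)  =[mul_one →]=  ((1 + 0) * 1)    ⊢ ((((- (c * 1)) * ((1 + 0) * 1)) * 1) * 1)
(2) (1 + 0)  =[add_zero →]=  1    ⊢ ((((- (c * 1)) * (1 * 1)) * 1) * 1)
(3) ((((- (c * 1)) * (1 * 1)) * 1) * 1)  =[mul_one →]=  (((- (c * 1)) * (1 * 1)) * 1)
(4) (1 * 1)  =[mul_one →]=  1    ⊢ (((- (c * 1)) * 1) * 1)
(5) ((- (c * 1)) * 1)  =[mul_one →]=  (- (c * 1))    ⊢ ((- (c * 1)) * 1)
(6) (c * 1)  =[mul_one →]=  c    ⊢ ((- c) * 1)
(7) ((- c) * 1)  =[mul_one →]=  (- c)
(8) c  =[neg_neg ←]=  (- (- c))    ⊢ (- (- (- c)))
(9) (- (- (- c)))  =[neg_neg ←]=  (- (- (- (- (- c)))))
(10) (- (- (- c)))  =[neg_neg ←]=  (- (- (- (- (- c)))))    ⊢ E2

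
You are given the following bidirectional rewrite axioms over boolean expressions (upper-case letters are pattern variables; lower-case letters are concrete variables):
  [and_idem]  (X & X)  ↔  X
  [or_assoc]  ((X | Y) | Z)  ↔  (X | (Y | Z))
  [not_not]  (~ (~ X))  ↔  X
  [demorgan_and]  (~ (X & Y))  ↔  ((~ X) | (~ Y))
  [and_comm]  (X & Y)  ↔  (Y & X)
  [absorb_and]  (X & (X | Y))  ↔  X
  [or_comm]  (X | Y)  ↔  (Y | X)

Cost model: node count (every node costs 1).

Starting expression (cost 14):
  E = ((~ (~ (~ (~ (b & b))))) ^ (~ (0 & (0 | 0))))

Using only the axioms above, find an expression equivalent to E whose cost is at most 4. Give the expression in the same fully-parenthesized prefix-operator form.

(b ^ (~ 0))   [cost 4]

1. [and_idem →] (b & b)  →  b;  E = ((~ (~ (~ (~ b)))) ^ (~ (0 & (0 | 0))))
2. [absorb_and →] (0 & (0 | 0))  →  0;  E = ((~ (~ (~ (~ b)))) ^ (~ 0))
3. [not_not →] (~ (~ (~ b)))  →  (~ b);  E = ((~ (~ b)) ^ (~ 0))
4. [not_not →] (~ (~ b))  →  b;  cost 4 ≤ 4, done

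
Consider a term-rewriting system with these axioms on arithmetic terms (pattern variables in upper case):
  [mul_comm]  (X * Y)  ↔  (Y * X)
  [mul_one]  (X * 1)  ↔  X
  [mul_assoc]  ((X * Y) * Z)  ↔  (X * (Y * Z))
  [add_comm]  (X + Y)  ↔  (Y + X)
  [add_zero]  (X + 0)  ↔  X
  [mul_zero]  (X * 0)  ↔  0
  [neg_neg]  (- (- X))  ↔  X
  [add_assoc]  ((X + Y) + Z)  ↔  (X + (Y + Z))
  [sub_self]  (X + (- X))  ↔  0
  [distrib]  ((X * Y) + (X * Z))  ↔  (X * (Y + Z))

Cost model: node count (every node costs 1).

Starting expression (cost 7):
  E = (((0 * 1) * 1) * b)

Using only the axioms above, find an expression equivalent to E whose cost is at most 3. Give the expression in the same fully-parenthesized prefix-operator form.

step 1: mul_assoc (→) rewrites ((0 * 1) * 1) into (0 * (1 * 1)), now ((0 * (1 * 1)) * b)
step 2: mul_one (→) rewrites (1 * 1) into 1, now ((0 * 1) * b)
step 3: mul_one (→) rewrites (0 * 1) into 0, reaching cost 3 (bound 3)

(0 * b)   [cost 3]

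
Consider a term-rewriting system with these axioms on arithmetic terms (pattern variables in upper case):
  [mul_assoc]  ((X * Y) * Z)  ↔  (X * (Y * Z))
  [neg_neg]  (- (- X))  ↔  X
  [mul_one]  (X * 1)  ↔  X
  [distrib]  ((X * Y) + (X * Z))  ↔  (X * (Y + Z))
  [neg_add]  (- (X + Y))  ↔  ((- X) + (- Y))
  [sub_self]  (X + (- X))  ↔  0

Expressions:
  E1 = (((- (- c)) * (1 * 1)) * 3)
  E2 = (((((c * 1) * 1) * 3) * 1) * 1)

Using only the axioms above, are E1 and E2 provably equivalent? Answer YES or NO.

step 1: mul_one (→) rewrites (1 * 1) into 1, now (((- (- c)) * 1) * 3)
step 2: mul_one (→) rewrites ((- (- c)) * 1) into (- (- c)), now ((- (- c)) * 3)
step 3: neg_neg (→) rewrites (- (- c)) into c, now (c * 3)
step 4: mul_one (←) rewrites (c * 3) into ((c * 3) * 1)
step 5: mul_one (←) rewrites ((c * 3) * 1) into (((c * 3) * 1) * 1)
step 6: mul_one (←) rewrites c into (c * 1), now ((((c * 1) * 3) * 1) * 1)
step 7: mul_one (←) rewrites (c * 1) into ((c * 1) * 1), which is E2

YES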